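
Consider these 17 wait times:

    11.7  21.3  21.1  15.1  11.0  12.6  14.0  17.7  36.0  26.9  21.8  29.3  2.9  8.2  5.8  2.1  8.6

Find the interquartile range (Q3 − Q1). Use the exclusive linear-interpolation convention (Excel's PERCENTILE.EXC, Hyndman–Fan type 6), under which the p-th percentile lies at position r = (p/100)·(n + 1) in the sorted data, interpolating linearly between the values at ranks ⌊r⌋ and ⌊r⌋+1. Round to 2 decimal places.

Sorted: 2.1, 2.9, 5.8, 8.2, 8.6, 11.0, 11.7, 12.6, 14.0, 15.1, 17.7, 21.1, 21.3, 21.8, 26.9, 29.3, 36.0.
n = 17.
P25: r = 4.5; ranks 4–5 are 8.2, 8.6; interpolating gives 8.4.
P75: r = 13.5; ranks 13–14 are 21.3, 21.8; interpolating gives 21.55.
Difference: 21.55 − 8.4 = 13.15.

13.15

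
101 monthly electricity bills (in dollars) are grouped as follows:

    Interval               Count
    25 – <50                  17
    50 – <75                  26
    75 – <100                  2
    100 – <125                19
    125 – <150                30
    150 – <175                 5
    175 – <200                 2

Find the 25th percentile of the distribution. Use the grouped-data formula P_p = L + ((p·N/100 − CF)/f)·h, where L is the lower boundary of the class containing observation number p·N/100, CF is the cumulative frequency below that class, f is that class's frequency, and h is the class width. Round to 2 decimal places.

57.93

N = 101; target position k = 25/100 · 101 = 25.25.
Cumulative frequencies: 17, 43, 45, 64, 94, 99, 101.
Observation 25.25 falls in the class 50 – <75.
L = 50, CF = 17, f = 26, h = 25.
P25 = 50 + ((25.25 − 17)/26)·25 = 50 + 7.93269 = 57.9327.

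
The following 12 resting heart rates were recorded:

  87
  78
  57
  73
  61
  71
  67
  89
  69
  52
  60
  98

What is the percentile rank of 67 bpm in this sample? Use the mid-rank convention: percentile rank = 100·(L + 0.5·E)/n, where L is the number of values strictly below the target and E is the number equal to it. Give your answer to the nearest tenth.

Sorted: 52, 57, 60, 61, 67, 69, 71, 73, 78, 87, 89, 98.
Count below 67: L = 4; count equal: E = 1; n = 12.
Percentile rank = 100·(4 + 0.5·1)/12 = 100·4.5/12 = 37.5.

37.5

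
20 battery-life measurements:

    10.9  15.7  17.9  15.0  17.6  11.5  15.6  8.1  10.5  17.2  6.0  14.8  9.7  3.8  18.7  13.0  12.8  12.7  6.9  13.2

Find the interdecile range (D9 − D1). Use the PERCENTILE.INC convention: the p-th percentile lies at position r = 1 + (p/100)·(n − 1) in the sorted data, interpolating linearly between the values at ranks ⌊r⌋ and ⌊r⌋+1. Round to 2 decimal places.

Sorted: 3.8, 6.0, 6.9, 8.1, 9.7, 10.5, 10.9, 11.5, 12.7, 12.8, 13.0, 13.2, 14.8, 15.0, 15.6, 15.7, 17.2, 17.6, 17.9, 18.7.
n = 20.
P10: r = 2.9; ranks 2–3 are 6.0, 6.9; interpolating gives 6.81.
P90: r = 18.1; ranks 18–19 are 17.6, 17.9; interpolating gives 17.63.
Difference: 17.63 − 6.81 = 10.82.

10.82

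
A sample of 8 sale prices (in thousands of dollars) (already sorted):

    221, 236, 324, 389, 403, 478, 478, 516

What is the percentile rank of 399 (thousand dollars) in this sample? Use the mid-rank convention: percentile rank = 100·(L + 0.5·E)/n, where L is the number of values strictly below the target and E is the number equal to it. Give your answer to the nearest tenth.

50.0

Count below 399: L = 4; count equal: E = 0; n = 8.
Percentile rank = 100·(4 + 0.5·0)/8 = 100·4/8 = 50.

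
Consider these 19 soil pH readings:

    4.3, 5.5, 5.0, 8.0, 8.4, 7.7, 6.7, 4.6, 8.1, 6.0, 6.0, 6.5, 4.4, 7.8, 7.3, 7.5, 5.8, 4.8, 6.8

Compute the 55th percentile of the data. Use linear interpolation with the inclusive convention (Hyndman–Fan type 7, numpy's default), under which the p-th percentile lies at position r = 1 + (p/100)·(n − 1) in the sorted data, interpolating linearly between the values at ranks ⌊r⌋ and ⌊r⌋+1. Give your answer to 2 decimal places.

Sorted: 4.3, 4.4, 4.6, 4.8, 5.0, 5.5, 5.8, 6.0, 6.0, 6.5, 6.7, 6.8, 7.3, 7.5, 7.7, 7.8, 8.0, 8.1, 8.4.
n = 19.
r = 1 + (55/100)·(19 − 1) = 1 + 9.9 = 10.9.
Rank 10 is 6.5 and rank 11 is 6.7.
Interpolate: 6.5 + 0.9·(6.7 − 6.5) = 6.5 + 0.9·0.2 = 6.68.

6.68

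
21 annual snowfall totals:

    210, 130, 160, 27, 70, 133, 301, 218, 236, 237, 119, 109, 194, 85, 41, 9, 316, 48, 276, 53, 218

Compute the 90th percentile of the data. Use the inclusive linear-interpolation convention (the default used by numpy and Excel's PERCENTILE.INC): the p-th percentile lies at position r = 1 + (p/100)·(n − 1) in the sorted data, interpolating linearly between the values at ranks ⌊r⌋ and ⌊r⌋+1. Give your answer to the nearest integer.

Sorted: 9, 27, 41, 48, 53, 70, 85, 109, 119, 130, 133, 160, 194, 210, 218, 218, 236, 237, 276, 301, 316.
n = 21.
r = 1 + (90/100)·(21 − 1) = 1 + 18 = 19.
r is an integer, so P90 is the value at rank 19: 276.

276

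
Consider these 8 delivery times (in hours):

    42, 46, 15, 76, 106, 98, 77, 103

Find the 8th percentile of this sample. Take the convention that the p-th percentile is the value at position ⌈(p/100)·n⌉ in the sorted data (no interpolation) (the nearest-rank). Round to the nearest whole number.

15

Sorted: 15, 42, 46, 76, 77, 98, 103, 106.
n = 8.
Position = ⌈8/100 · 8⌉ = ⌈0.64⌉ = 1.
The value at rank 1 is 15.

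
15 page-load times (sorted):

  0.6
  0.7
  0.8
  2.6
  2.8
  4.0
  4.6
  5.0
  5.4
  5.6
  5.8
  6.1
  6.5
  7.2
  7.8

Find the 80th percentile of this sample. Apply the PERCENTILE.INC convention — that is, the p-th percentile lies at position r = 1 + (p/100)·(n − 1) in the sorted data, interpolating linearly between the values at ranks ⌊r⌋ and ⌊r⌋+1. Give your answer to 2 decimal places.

n = 15.
r = 1 + (80/100)·(15 − 1) = 1 + 11.2 = 12.2.
Rank 12 is 6.1 and rank 13 is 6.5.
Interpolate: 6.1 + 0.2·(6.5 − 6.1) = 6.1 + 0.2·0.4 = 6.18.

6.18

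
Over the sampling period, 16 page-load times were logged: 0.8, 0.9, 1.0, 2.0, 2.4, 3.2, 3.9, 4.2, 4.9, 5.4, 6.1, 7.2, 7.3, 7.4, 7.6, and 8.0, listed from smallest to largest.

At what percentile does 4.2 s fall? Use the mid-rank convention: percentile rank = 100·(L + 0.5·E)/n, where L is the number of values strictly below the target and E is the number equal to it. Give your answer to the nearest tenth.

Count below 4.2: L = 7; count equal: E = 1; n = 16.
Percentile rank = 100·(7 + 0.5·1)/16 = 100·7.5/16 = 46.88.

46.9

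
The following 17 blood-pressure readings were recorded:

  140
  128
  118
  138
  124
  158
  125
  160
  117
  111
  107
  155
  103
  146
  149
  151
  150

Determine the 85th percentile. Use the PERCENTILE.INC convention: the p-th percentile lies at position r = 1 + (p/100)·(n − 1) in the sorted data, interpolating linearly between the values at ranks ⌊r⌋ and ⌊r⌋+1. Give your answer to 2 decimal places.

153.40

Sorted: 103, 107, 111, 117, 118, 124, 125, 128, 138, 140, 146, 149, 150, 151, 155, 158, 160.
n = 17.
r = 1 + (85/100)·(17 − 1) = 1 + 13.6 = 14.6.
Rank 14 is 151 and rank 15 is 155.
Interpolate: 151 + 0.6·(155 − 151) = 151 + 0.6·4 = 153.4.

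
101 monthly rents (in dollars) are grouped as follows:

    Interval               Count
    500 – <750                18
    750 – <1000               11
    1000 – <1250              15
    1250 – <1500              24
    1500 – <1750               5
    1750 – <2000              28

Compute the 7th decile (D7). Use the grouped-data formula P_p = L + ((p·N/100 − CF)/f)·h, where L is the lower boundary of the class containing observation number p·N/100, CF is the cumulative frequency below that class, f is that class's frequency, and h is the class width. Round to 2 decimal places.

1635.00

N = 101; target position k = 70/100 · 101 = 70.7.
Cumulative frequencies: 18, 29, 44, 68, 73, 101.
Observation 70.7 falls in the class 1500 – <1750.
L = 1500, CF = 68, f = 5, h = 250.
P70 = 1500 + ((70.7 − 68)/5)·250 = 1500 + 135 = 1635.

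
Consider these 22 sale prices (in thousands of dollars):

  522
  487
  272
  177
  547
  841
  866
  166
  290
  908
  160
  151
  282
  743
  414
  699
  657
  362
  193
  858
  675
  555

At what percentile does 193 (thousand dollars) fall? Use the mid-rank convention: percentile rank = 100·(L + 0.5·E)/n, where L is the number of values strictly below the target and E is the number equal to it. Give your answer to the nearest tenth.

Sorted: 151, 160, 166, 177, 193, 272, 282, 290, 362, 414, 487, 522, 547, 555, 657, 675, 699, 743, 841, 858, 866, 908.
Count below 193: L = 4; count equal: E = 1; n = 22.
Percentile rank = 100·(4 + 0.5·1)/22 = 100·4.5/22 = 20.45.

20.5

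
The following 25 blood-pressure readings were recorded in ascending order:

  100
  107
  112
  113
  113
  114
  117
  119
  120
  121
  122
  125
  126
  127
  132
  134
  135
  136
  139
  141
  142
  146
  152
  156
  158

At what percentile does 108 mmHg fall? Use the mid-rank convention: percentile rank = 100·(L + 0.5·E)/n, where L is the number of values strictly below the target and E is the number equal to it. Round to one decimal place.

8.0

Count below 108: L = 2; count equal: E = 0; n = 25.
Percentile rank = 100·(2 + 0.5·0)/25 = 100·2/25 = 8.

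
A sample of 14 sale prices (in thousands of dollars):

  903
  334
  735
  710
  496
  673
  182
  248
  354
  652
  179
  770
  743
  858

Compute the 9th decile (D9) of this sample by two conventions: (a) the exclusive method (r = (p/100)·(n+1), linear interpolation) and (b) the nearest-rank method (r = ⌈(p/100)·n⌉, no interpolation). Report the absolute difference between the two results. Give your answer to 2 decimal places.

Sorted: 179, 182, 248, 334, 354, 496, 652, 673, 710, 735, 743, 770, 858, 903.
n = 14.
(a) r = 13.5; between ranks 13 (858) and 14 (903): 880.5.
(b) the nearest-rank method: rank 13 → 858.
|880.5 − 858| = 22.5.

22.50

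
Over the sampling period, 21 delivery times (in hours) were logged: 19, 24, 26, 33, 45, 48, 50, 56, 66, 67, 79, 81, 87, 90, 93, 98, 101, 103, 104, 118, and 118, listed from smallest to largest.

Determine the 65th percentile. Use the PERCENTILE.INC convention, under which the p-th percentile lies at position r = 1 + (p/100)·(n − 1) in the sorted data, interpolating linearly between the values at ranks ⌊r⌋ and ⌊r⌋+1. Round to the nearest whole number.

n = 21.
r = 1 + (65/100)·(21 − 1) = 1 + 13 = 14.
r is an integer, so P65 is the value at rank 14: 90.

90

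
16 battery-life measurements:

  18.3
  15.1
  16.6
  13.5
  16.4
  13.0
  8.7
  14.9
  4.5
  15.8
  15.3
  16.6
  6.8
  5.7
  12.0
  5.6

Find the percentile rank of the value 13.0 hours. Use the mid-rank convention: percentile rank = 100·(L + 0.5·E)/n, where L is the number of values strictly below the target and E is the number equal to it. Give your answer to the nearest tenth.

40.6

Sorted: 4.5, 5.6, 5.7, 6.8, 8.7, 12.0, 13.0, 13.5, 14.9, 15.1, 15.3, 15.8, 16.4, 16.6, 16.6, 18.3.
Count below 13.0: L = 6; count equal: E = 1; n = 16.
Percentile rank = 100·(6 + 0.5·1)/16 = 100·6.5/16 = 40.62.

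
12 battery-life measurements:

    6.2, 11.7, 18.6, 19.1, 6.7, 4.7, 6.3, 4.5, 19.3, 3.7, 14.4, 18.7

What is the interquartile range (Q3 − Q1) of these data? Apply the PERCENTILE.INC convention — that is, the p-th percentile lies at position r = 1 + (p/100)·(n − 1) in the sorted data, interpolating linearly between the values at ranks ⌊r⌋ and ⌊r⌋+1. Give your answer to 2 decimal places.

Sorted: 3.7, 4.5, 4.7, 6.2, 6.3, 6.7, 11.7, 14.4, 18.6, 18.7, 19.1, 19.3.
n = 12.
P25: r = 3.75; ranks 3–4 are 4.7, 6.2; interpolating gives 5.825.
P75: r = 9.25; ranks 9–10 are 18.6, 18.7; interpolating gives 18.625.
Difference: 18.625 − 5.825 = 12.8.

12.80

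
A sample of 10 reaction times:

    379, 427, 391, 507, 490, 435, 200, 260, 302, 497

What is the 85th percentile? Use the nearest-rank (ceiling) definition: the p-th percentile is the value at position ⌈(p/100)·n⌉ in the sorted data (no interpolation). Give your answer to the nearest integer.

Sorted: 200, 260, 302, 379, 391, 427, 435, 490, 497, 507.
n = 10.
Position = ⌈85/100 · 10⌉ = ⌈8.5⌉ = 9.
The value at rank 9 is 497.

497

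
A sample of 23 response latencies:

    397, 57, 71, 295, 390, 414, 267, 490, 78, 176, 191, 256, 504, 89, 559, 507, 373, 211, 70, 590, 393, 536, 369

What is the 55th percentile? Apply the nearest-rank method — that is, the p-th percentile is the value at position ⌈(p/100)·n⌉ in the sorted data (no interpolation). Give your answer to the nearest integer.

373

Sorted: 57, 70, 71, 78, 89, 176, 191, 211, 256, 267, 295, 369, 373, 390, 393, 397, 414, 490, 504, 507, 536, 559, 590.
n = 23.
Position = ⌈55/100 · 23⌉ = ⌈12.65⌉ = 13.
The value at rank 13 is 373.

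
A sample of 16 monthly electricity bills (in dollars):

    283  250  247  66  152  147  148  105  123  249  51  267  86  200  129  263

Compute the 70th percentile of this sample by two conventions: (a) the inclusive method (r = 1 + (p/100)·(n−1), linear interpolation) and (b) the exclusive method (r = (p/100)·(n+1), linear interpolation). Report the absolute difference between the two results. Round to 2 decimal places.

Sorted: 51, 66, 86, 105, 123, 129, 147, 148, 152, 200, 247, 249, 250, 263, 267, 283.
n = 16.
(a) r = 11.5; between ranks 11 (247) and 12 (249): 248.
(b) r = 11.9; between ranks 11 (247) and 12 (249): 248.8.
|248 − 248.8| = 0.8.

0.80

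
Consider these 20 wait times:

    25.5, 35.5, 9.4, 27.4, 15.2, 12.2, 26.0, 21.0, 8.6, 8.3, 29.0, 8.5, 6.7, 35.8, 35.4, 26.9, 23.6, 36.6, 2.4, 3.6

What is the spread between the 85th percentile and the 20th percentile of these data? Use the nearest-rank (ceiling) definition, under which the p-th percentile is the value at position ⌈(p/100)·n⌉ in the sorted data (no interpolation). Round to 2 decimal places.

Sorted: 2.4, 3.6, 6.7, 8.3, 8.5, 8.6, 9.4, 12.2, 15.2, 21.0, 23.6, 25.5, 26.0, 26.9, 27.4, 29.0, 35.4, 35.5, 35.8, 36.6.
n = 20.
P20: rank ⌈20/100·20⌉ = 4 → 8.3.
P85: rank ⌈85/100·20⌉ = 17 → 35.4.
Difference: 35.4 − 8.3 = 27.1.

27.10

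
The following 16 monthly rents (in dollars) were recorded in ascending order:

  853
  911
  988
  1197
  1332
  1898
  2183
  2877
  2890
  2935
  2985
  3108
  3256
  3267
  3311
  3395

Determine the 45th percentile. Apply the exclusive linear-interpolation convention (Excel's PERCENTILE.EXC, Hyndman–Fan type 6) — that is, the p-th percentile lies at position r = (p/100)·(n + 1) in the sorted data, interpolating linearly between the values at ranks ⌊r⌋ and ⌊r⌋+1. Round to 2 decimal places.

n = 16.
r = (45/100)·(16 + 1) = 7.65.
Rank 7 is 2183 and rank 8 is 2877.
Interpolate: 2183 + 0.65·(2877 − 2183) = 2183 + 0.65·694 = 2634.1.

2634.10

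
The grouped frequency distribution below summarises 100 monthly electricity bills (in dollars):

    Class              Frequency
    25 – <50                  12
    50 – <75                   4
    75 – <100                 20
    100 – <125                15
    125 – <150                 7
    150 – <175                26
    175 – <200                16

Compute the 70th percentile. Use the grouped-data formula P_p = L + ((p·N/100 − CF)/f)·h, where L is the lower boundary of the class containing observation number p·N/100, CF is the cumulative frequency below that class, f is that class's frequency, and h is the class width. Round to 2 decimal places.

161.54

N = 100; target position k = 70/100 · 100 = 70.
Cumulative frequencies: 12, 16, 36, 51, 58, 84, 100.
Observation 70 falls in the class 150 – <175.
L = 150, CF = 58, f = 26, h = 25.
P70 = 150 + ((70 − 58)/26)·25 = 150 + 11.5385 = 161.538.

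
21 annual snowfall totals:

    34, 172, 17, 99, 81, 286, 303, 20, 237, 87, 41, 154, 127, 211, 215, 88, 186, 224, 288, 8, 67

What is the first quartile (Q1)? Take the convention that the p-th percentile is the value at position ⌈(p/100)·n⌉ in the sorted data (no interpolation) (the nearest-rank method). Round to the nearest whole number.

Sorted: 8, 17, 20, 34, 41, 67, 81, 87, 88, 99, 127, 154, 172, 186, 211, 215, 224, 237, 286, 288, 303.
n = 21.
Position = ⌈25/100 · 21⌉ = ⌈5.25⌉ = 6.
The value at rank 6 is 67.

67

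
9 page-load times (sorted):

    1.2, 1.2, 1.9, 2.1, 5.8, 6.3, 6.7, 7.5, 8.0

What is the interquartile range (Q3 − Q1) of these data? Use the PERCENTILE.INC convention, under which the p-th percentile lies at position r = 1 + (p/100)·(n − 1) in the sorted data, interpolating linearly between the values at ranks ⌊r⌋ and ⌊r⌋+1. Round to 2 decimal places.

4.80

n = 9.
P25: r = 3 (integer) → 1.9.
P75: r = 7 (integer) → 6.7.
Difference: 6.7 − 1.9 = 4.8.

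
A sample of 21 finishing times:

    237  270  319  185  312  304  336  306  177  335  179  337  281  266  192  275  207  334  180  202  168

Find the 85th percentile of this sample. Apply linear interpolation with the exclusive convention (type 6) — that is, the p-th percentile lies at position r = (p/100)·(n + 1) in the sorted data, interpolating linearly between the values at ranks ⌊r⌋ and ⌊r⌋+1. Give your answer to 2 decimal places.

334.70

Sorted: 168, 177, 179, 180, 185, 192, 202, 207, 237, 266, 270, 275, 281, 304, 306, 312, 319, 334, 335, 336, 337.
n = 21.
r = (85/100)·(21 + 1) = 18.7.
Rank 18 is 334 and rank 19 is 335.
Interpolate: 334 + 0.7·(335 − 334) = 334 + 0.7·1 = 334.7.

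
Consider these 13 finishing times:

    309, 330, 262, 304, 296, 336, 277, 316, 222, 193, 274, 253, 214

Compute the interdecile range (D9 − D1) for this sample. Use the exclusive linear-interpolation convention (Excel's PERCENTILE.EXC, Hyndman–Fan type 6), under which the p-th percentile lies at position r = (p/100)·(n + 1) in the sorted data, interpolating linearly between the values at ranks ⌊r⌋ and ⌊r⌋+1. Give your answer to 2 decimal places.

132.20

Sorted: 193, 214, 222, 253, 262, 274, 277, 296, 304, 309, 316, 330, 336.
n = 13.
P10: r = 1.4; ranks 1–2 are 193, 214; interpolating gives 201.4.
P90: r = 12.6; ranks 12–13 are 330, 336; interpolating gives 333.6.
Difference: 333.6 − 201.4 = 132.2.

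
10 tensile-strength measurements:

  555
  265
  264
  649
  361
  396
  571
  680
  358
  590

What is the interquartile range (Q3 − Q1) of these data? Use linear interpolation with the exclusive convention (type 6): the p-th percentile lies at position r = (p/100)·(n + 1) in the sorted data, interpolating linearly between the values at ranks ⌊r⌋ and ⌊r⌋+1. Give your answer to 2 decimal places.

270.00

Sorted: 264, 265, 358, 361, 396, 555, 571, 590, 649, 680.
n = 10.
P25: r = 2.75; ranks 2–3 are 265, 358; interpolating gives 334.75.
P75: r = 8.25; ranks 8–9 are 590, 649; interpolating gives 604.75.
Difference: 604.75 − 334.75 = 270.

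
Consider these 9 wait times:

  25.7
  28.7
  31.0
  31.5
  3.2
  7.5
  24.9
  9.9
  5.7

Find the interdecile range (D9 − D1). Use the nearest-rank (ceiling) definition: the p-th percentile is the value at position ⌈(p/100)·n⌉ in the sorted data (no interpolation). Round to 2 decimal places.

28.30

Sorted: 3.2, 5.7, 7.5, 9.9, 24.9, 25.7, 28.7, 31.0, 31.5.
n = 9.
P10: rank ⌈10/100·9⌉ = 1 → 3.2.
P90: rank ⌈90/100·9⌉ = 9 → 31.5.
Difference: 31.5 − 3.2 = 28.3.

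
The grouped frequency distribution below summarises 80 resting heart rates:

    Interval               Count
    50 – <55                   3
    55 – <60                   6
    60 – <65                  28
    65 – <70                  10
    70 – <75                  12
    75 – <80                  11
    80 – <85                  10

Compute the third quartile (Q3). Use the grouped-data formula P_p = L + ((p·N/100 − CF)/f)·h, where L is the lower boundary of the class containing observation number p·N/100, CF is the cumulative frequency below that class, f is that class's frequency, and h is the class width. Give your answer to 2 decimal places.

75.45

N = 80; target position k = 75/100 · 80 = 60.
Cumulative frequencies: 3, 9, 37, 47, 59, 70, 80.
Observation 60 falls in the class 75 – <80.
L = 75, CF = 59, f = 11, h = 5.
P75 = 75 + ((60 − 59)/11)·5 = 75 + 0.454545 = 75.4545.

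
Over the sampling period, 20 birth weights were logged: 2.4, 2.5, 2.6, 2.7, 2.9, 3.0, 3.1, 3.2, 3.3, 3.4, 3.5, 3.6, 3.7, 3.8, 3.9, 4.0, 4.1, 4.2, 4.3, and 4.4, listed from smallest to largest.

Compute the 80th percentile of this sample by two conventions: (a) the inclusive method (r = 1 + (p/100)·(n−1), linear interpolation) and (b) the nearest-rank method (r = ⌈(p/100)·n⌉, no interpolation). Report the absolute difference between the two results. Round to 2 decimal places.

0.02

n = 20.
(a) r = 16.2; between ranks 16 (4.0) and 17 (4.1): 4.02.
(b) the nearest-rank method: rank 16 → 4.
|4.02 − 4| = 0.02.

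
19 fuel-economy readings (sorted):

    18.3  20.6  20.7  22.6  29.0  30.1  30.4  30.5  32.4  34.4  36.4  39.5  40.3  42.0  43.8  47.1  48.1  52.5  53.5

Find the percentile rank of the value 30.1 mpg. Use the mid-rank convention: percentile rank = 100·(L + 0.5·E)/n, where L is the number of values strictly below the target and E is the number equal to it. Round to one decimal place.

Count below 30.1: L = 5; count equal: E = 1; n = 19.
Percentile rank = 100·(5 + 0.5·1)/19 = 100·5.5/19 = 28.95.

28.9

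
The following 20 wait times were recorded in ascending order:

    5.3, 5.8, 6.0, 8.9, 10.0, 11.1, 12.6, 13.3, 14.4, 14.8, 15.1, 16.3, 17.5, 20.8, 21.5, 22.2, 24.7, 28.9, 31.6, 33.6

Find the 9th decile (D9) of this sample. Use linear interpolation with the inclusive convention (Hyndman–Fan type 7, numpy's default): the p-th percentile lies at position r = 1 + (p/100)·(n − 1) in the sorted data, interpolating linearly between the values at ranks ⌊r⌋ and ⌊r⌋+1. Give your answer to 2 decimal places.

29.17

n = 20.
r = 1 + (90/100)·(20 − 1) = 1 + 17.1 = 18.1.
Rank 18 is 28.9 and rank 19 is 31.6.
Interpolate: 28.9 + 0.1·(31.6 − 28.9) = 28.9 + 0.1·2.7 = 29.17.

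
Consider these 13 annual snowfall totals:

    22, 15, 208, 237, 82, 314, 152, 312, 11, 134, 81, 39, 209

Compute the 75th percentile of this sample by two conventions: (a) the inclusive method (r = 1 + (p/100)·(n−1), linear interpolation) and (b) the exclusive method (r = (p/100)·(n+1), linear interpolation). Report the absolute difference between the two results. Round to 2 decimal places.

14.00

Sorted: 11, 15, 22, 39, 81, 82, 134, 152, 208, 209, 237, 312, 314.
n = 13.
(a) r = 10 → value at rank 10 = 209.
(b) r = 10.5; between ranks 10 (209) and 11 (237): 223.
|209 − 223| = 14.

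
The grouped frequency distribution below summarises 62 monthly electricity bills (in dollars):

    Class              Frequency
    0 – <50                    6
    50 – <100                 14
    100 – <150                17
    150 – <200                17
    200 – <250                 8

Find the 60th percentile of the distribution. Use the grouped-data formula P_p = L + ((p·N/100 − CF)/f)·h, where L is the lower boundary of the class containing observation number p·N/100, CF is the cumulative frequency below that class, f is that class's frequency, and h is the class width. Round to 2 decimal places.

150.59

N = 62; target position k = 60/100 · 62 = 37.2.
Cumulative frequencies: 6, 20, 37, 54, 62.
Observation 37.2 falls in the class 150 – <200.
L = 150, CF = 37, f = 17, h = 50.
P60 = 150 + ((37.2 − 37)/17)·50 = 150 + 0.588235 = 150.588.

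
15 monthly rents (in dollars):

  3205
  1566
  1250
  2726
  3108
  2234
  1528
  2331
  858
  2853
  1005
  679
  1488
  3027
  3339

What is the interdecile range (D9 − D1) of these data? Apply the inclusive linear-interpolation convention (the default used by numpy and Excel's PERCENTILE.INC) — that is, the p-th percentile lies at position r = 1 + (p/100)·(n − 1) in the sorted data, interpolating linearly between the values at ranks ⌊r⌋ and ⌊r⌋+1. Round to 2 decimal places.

Sorted: 679, 858, 1005, 1250, 1488, 1528, 1566, 2234, 2331, 2726, 2853, 3027, 3108, 3205, 3339.
n = 15.
P10: r = 2.4; ranks 2–3 are 858, 1005; interpolating gives 916.8.
P90: r = 13.6; ranks 13–14 are 3108, 3205; interpolating gives 3166.2.
Difference: 3166.2 − 916.8 = 2249.4.

2249.40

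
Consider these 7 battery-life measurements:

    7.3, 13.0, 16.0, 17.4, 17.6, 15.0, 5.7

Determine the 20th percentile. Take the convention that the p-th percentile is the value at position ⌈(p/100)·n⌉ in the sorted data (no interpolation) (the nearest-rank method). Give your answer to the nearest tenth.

Sorted: 5.7, 7.3, 13.0, 15.0, 16.0, 17.4, 17.6.
n = 7.
Position = ⌈20/100 · 7⌉ = ⌈1.4⌉ = 2.
The value at rank 2 is 7.3.

7.3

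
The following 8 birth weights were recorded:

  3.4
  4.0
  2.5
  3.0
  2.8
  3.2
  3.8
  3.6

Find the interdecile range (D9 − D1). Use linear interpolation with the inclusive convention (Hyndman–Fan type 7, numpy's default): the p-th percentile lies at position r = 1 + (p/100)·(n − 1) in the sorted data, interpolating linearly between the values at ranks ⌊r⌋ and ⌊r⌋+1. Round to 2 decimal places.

1.15

Sorted: 2.5, 2.8, 3.0, 3.2, 3.4, 3.6, 3.8, 4.0.
n = 8.
P10: r = 1.7; ranks 1–2 are 2.5, 2.8; interpolating gives 2.71.
P90: r = 7.3; ranks 7–8 are 3.8, 4.0; interpolating gives 3.86.
Difference: 3.86 − 2.71 = 1.15.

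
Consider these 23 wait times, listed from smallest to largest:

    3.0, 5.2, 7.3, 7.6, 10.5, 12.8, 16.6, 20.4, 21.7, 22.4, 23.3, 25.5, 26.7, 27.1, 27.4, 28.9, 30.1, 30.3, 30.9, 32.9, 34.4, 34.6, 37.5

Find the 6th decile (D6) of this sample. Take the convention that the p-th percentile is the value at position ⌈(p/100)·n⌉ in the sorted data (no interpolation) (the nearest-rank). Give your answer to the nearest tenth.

n = 23.
Position = ⌈60/100 · 23⌉ = ⌈13.8⌉ = 14.
The value at rank 14 is 27.1.

27.1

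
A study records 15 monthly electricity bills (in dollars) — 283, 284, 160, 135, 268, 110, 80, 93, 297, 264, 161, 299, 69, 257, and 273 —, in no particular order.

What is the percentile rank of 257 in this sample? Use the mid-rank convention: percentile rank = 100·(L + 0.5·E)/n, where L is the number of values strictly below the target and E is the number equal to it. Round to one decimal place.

50.0

Sorted: 69, 80, 93, 110, 135, 160, 161, 257, 264, 268, 273, 283, 284, 297, 299.
Count below 257: L = 7; count equal: E = 1; n = 15.
Percentile rank = 100·(7 + 0.5·1)/15 = 100·7.5/15 = 50.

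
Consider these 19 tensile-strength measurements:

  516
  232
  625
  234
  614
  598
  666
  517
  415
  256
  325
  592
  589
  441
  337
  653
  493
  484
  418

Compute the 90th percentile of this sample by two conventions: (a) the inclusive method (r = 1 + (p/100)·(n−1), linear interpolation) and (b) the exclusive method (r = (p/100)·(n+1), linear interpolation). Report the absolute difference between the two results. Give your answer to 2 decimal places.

22.40

Sorted: 232, 234, 256, 325, 337, 415, 418, 441, 484, 493, 516, 517, 589, 592, 598, 614, 625, 653, 666.
n = 19.
(a) r = 17.2; between ranks 17 (625) and 18 (653): 630.6.
(b) r = 18 → value at rank 18 = 653.
|630.6 − 653| = 22.4.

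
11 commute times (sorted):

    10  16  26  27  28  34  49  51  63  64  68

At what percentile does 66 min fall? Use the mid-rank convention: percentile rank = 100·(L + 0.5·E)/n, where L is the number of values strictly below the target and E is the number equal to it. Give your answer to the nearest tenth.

Count below 66: L = 10; count equal: E = 0; n = 11.
Percentile rank = 100·(10 + 0.5·0)/11 = 100·10/11 = 90.91.

90.9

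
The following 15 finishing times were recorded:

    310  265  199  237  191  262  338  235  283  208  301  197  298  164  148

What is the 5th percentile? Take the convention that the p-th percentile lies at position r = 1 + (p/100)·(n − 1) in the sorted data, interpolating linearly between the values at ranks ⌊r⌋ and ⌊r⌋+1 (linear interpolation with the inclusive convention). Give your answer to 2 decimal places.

Sorted: 148, 164, 191, 197, 199, 208, 235, 237, 262, 265, 283, 298, 301, 310, 338.
n = 15.
r = 1 + (5/100)·(15 − 1) = 1 + 0.7 = 1.7.
Rank 1 is 148 and rank 2 is 164.
Interpolate: 148 + 0.7·(164 − 148) = 148 + 0.7·16 = 159.2.

159.20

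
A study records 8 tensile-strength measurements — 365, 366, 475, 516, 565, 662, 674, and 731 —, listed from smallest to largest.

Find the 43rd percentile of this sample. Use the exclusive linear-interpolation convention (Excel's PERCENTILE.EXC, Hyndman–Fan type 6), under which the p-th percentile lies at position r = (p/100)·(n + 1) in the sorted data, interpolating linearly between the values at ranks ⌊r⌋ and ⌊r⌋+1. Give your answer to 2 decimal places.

n = 8.
r = (43/100)·(8 + 1) = 3.87.
Rank 3 is 475 and rank 4 is 516.
Interpolate: 475 + 0.87·(516 − 475) = 475 + 0.87·41 = 510.67.

510.67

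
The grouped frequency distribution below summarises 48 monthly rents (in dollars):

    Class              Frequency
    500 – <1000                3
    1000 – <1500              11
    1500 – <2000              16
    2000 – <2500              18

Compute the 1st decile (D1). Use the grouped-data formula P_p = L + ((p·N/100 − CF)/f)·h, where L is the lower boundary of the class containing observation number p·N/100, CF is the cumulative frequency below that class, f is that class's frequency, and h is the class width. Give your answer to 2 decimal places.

N = 48; target position k = 10/100 · 48 = 4.8.
Cumulative frequencies: 3, 14, 30, 48.
Observation 4.8 falls in the class 1000 – <1500.
L = 1000, CF = 3, f = 11, h = 500.
P10 = 1000 + ((4.8 − 3)/11)·500 = 1000 + 81.8182 = 1081.82.

1081.82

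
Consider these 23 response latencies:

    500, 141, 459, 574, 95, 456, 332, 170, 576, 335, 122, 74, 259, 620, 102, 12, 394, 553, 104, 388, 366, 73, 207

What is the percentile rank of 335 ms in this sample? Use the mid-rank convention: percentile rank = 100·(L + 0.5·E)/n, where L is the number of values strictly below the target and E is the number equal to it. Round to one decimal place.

Sorted: 12, 73, 74, 95, 102, 104, 122, 141, 170, 207, 259, 332, 335, 366, 388, 394, 456, 459, 500, 553, 574, 576, 620.
Count below 335: L = 12; count equal: E = 1; n = 23.
Percentile rank = 100·(12 + 0.5·1)/23 = 100·12.5/23 = 54.35.

54.3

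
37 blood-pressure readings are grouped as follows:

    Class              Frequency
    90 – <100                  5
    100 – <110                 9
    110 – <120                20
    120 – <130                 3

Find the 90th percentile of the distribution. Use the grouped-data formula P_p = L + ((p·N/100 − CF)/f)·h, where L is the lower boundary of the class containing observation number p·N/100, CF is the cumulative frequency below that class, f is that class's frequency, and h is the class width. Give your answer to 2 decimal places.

119.65

N = 37; target position k = 90/100 · 37 = 33.3.
Cumulative frequencies: 5, 14, 34, 37.
Observation 33.3 falls in the class 110 – <120.
L = 110, CF = 14, f = 20, h = 10.
P90 = 110 + ((33.3 − 14)/20)·10 = 110 + 9.65 = 119.65.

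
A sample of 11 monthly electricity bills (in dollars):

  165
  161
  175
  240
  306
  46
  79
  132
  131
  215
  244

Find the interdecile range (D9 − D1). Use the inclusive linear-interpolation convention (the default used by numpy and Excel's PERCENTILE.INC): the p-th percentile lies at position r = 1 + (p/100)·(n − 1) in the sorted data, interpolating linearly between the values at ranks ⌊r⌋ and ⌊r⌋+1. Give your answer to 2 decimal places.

165.00

Sorted: 46, 79, 131, 132, 161, 165, 175, 215, 240, 244, 306.
n = 11.
P10: r = 2 (integer) → 79.
P90: r = 10 (integer) → 244.
Difference: 244 − 79 = 165.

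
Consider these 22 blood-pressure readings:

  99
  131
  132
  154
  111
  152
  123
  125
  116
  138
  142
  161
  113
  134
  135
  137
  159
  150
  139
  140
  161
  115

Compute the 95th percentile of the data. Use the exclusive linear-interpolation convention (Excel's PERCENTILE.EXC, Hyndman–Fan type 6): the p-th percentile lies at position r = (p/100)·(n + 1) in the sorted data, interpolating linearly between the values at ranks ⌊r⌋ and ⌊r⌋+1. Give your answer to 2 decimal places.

Sorted: 99, 111, 113, 115, 116, 123, 125, 131, 132, 134, 135, 137, 138, 139, 140, 142, 150, 152, 154, 159, 161, 161.
n = 22.
r = (95/100)·(22 + 1) = 21.85.
Rank 21 is 161 and rank 22 is 161.
Interpolate: 161 + 0.85·(161 − 161) = 161 + 0.85·0 = 161.

161.00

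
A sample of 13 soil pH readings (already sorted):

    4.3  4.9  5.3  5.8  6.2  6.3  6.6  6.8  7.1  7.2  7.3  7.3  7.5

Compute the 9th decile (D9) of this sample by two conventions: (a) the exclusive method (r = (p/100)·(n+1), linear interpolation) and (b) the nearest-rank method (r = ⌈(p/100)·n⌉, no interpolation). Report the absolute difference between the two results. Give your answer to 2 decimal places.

n = 13.
(a) r = 12.6; between ranks 12 (7.3) and 13 (7.5): 7.42.
(b) the nearest-rank method: rank 12 → 7.3.
|7.42 − 7.3| = 0.12.

0.12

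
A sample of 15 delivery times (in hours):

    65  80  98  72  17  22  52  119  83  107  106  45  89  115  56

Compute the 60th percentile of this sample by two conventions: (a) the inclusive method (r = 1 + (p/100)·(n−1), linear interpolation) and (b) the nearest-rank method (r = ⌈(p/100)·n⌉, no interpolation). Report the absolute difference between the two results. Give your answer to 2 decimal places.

Sorted: 17, 22, 45, 52, 56, 65, 72, 80, 83, 89, 98, 106, 107, 115, 119.
n = 15.
(a) r = 9.4; between ranks 9 (83) and 10 (89): 85.4.
(b) the nearest-rank method: rank 9 → 83.
|85.4 − 83| = 2.4.

2.40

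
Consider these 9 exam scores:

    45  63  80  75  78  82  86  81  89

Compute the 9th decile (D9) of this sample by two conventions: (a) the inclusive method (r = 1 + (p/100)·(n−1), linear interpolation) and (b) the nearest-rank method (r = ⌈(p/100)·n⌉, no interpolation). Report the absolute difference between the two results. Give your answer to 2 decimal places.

2.40

Sorted: 45, 63, 75, 78, 80, 81, 82, 86, 89.
n = 9.
(a) r = 8.2; between ranks 8 (86) and 9 (89): 86.6.
(b) the nearest-rank method: rank 9 → 89.
|86.6 − 89| = 2.4.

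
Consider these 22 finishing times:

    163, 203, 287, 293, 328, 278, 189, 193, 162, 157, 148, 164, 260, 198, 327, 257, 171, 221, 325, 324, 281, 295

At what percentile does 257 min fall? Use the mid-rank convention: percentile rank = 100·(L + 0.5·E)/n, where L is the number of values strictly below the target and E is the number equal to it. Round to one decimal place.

Sorted: 148, 157, 162, 163, 164, 171, 189, 193, 198, 203, 221, 257, 260, 278, 281, 287, 293, 295, 324, 325, 327, 328.
Count below 257: L = 11; count equal: E = 1; n = 22.
Percentile rank = 100·(11 + 0.5·1)/22 = 100·11.5/22 = 52.27.

52.3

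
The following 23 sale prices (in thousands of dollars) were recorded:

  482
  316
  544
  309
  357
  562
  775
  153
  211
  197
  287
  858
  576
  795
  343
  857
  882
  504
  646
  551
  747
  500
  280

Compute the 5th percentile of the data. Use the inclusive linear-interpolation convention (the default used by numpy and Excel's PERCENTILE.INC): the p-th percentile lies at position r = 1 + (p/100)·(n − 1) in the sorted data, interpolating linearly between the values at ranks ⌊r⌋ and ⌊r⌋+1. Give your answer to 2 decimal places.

198.40

Sorted: 153, 197, 211, 280, 287, 309, 316, 343, 357, 482, 500, 504, 544, 551, 562, 576, 646, 747, 775, 795, 857, 858, 882.
n = 23.
r = 1 + (5/100)·(23 − 1) = 1 + 1.1 = 2.1.
Rank 2 is 197 and rank 3 is 211.
Interpolate: 197 + 0.1·(211 − 197) = 197 + 0.1·14 = 198.4.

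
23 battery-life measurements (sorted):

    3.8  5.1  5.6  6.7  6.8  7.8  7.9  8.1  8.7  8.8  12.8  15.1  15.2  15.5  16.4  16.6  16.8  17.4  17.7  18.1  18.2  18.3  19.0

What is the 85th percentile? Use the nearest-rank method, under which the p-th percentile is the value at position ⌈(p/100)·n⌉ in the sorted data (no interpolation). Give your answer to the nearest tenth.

n = 23.
Position = ⌈85/100 · 23⌉ = ⌈19.55⌉ = 20.
The value at rank 20 is 18.1.

18.1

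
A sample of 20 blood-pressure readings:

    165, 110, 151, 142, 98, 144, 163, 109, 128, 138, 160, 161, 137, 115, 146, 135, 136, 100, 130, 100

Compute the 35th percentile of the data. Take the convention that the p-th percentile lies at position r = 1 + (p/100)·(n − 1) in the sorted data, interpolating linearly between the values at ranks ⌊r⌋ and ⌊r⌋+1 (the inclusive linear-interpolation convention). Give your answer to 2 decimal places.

Sorted: 98, 100, 100, 109, 110, 115, 128, 130, 135, 136, 137, 138, 142, 144, 146, 151, 160, 161, 163, 165.
n = 20.
r = 1 + (35/100)·(20 − 1) = 1 + 6.65 = 7.65.
Rank 7 is 128 and rank 8 is 130.
Interpolate: 128 + 0.65·(130 − 128) = 128 + 0.65·2 = 129.3.

129.30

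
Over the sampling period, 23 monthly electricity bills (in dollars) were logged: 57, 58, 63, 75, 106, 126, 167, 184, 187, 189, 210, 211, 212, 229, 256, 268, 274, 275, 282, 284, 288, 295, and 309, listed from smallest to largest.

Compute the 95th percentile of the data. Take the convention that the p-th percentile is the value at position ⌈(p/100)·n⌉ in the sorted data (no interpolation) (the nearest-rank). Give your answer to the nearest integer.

n = 23.
Position = ⌈95/100 · 23⌉ = ⌈21.85⌉ = 22.
The value at rank 22 is 295.

295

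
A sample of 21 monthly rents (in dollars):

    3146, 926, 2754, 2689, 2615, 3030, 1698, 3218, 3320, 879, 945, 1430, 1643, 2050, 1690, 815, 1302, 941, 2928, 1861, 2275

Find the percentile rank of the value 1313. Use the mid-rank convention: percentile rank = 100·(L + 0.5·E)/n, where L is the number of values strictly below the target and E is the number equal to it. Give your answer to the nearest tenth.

28.6

Sorted: 815, 879, 926, 941, 945, 1302, 1430, 1643, 1690, 1698, 1861, 2050, 2275, 2615, 2689, 2754, 2928, 3030, 3146, 3218, 3320.
Count below 1313: L = 6; count equal: E = 0; n = 21.
Percentile rank = 100·(6 + 0.5·0)/21 = 100·6/21 = 28.57.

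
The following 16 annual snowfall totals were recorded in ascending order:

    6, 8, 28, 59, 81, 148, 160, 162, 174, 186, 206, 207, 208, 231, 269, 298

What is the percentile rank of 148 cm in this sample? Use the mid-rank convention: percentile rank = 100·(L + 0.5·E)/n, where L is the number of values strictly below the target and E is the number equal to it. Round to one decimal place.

34.4

Count below 148: L = 5; count equal: E = 1; n = 16.
Percentile rank = 100·(5 + 0.5·1)/16 = 100·5.5/16 = 34.38.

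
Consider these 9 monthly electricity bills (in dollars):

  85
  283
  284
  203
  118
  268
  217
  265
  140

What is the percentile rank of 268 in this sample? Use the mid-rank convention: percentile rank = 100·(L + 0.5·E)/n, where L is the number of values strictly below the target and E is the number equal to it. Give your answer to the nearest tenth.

72.2

Sorted: 85, 118, 140, 203, 217, 265, 268, 283, 284.
Count below 268: L = 6; count equal: E = 1; n = 9.
Percentile rank = 100·(6 + 0.5·1)/9 = 100·6.5/9 = 72.22.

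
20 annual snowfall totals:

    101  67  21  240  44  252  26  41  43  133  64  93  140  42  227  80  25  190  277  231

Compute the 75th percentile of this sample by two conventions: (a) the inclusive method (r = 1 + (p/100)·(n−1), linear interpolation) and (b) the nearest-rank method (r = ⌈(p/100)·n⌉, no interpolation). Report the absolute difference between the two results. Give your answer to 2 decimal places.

Sorted: 21, 25, 26, 41, 42, 43, 44, 64, 67, 80, 93, 101, 133, 140, 190, 227, 231, 240, 252, 277.
n = 20.
(a) r = 15.25; between ranks 15 (190) and 16 (227): 199.25.
(b) the nearest-rank method: rank 15 → 190.
|199.25 − 190| = 9.25.

9.25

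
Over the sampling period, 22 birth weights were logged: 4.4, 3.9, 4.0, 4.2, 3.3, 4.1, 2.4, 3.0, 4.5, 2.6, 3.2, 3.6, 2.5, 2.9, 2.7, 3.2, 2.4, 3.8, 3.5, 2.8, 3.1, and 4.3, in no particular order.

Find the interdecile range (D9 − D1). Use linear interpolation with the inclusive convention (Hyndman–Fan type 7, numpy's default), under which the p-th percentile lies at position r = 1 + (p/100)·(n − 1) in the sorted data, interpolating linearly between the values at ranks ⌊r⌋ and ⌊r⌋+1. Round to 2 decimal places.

1.78

Sorted: 2.4, 2.4, 2.5, 2.6, 2.7, 2.8, 2.9, 3.0, 3.1, 3.2, 3.2, 3.3, 3.5, 3.6, 3.8, 3.9, 4.0, 4.1, 4.2, 4.3, 4.4, 4.5.
n = 22.
P10: r = 3.1; ranks 3–4 are 2.5, 2.6; interpolating gives 2.51.
P90: r = 19.9; ranks 19–20 are 4.2, 4.3; interpolating gives 4.29.
Difference: 4.29 − 2.51 = 1.78.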